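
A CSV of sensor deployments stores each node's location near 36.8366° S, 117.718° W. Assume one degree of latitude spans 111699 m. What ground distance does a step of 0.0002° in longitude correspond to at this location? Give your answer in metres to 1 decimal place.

0.0002° of longitude at 36.8366° is 0.0002 × 111699 × cos 36.8366° ≈ 0.0002 × 89398.1 = 17.8796 m.

17.9 metres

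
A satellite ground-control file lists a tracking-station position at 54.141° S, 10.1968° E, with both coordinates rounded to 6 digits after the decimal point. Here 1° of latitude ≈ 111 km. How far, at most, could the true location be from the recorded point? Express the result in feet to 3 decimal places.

Rounding to 6 decimal places leaves each coordinate within ±5e-07° of the true value.
North–south component: 5e-07° × 111000 = 0.0555 m.
E–W at 54.141°: 5e-07° × 111000 × cos 54.141° = 5e-07 × 111000 × 0.5858 ≈ 0.0325115 m.
Combining orthogonally: (0.0555² + 0.0325115²)^½ ≈ 0.0643214 m.
In feet: 0.0643214 m ÷ 0.3048 ≈ 0.21103 ft.

0.211 feet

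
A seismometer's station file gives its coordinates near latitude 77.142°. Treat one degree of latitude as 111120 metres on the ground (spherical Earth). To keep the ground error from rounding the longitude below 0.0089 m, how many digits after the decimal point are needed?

7 decimal places

At 77.142° one degree of longitude covers 111120 × cos 77.142° ≈ 111120 × 0.2225 ≈ 24728.1 m.
With N decimal places the half-ulp bound is 0.5·10⁻ᴺ°, or 0.5·10⁻ᴺ × 24728.1 m on the ground.
Setting 12364.1 × 10⁻ᴺ ≤ 0.0089 gives 10ᴺ ≥ 1.389e+06, i.e. N ≥ 6.14.
So 7 decimal places suffice (0.00124 m); 6 would allow up to 0.0124 m.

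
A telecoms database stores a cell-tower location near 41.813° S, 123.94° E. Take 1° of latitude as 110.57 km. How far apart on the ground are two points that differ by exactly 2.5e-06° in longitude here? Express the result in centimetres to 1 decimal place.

20.6 centimetres

One degree of longitude here spans 110570 × cos 41.813° = 110570 × 0.7453 ≈ 82410.6 m; 2.5e-06° of that is 0.206026 m.
That is 0.206026 m = 20.603 cm.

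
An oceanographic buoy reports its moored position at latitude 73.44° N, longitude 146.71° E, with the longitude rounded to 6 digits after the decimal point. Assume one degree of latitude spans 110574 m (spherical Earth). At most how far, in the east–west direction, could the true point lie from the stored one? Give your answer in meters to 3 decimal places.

Rounding to 6 decimal places leaves the longitude within ±5e-07° of the true value.
Parallels shrink by cos φ, so at 73.44° a degree of longitude is 110574 × 0.2850 ≈ 31515.7 m.
East–west error: 5e-07° × 31515.7 m/° ≈ 0.0157579 m.

0.016 meters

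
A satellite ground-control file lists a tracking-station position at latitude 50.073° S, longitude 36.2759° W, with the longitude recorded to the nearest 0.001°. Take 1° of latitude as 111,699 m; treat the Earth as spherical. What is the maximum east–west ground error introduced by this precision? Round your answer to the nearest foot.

118 feet

Rounding to 3 decimal places leaves the longitude within ±0.0005° of the true value.
At latitude 50.073° a degree of longitude spans 111699 m × cos 50.073° = 111699 × 0.6418 ≈ 71689.7 m.
Maximum E–W displacement: 0.0005 × 71689.7 = 35.8448 m.
In feet: 35.8448 m ÷ 0.3048 ≈ 117.6 ft.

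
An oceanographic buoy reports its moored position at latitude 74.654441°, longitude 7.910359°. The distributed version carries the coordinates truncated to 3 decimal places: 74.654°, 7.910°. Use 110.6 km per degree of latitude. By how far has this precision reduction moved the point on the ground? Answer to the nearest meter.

Δlat = 74.654441 − 74.654 = +0.000441°; Δlon = 7.910359 − 7.910 = +0.000359°.
North–south shift: 0.000441 × 110600 = 48.7746 m.
E–W at 74.654°: 0.000359° × 110600 × cos 74.654° = 0.000359 × 110600 × 0.2646 ≈ 10.5079 m.
Hypotenuse of the two orthogonal shifts: √(48.7746² + 10.5079²) = 49.8937 m.

50 meters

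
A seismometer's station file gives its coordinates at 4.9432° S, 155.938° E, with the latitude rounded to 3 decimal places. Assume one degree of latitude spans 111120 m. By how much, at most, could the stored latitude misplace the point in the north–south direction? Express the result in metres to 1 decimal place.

55.6 metres

Rounding to 3 decimal places leaves the latitude within ±0.0005° of the true value.
So the N–S error is at most 0.0005 × 111120 = 55.56 m.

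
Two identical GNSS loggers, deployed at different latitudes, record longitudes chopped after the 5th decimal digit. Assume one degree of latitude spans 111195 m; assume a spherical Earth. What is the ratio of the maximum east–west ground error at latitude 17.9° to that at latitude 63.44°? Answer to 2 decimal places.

2.13

Truncating at 5 decimal places can drop up to a full unit in the last place, so the longitude may be off by as much as 1e-05°.
At 17.9°: 1e-05° × 111195 × cos 17.9° = 1e-05 × 111195 × 0.9516 ≈ 1.0581 m.
Error at 63.44° = 1e-05° × 111195 × cos 63.44° ≈ 1.1119 × 0.4471 = 0.49719 m.
Ratio: 1.0581 / 0.49719 = cos 17.9° / cos 63.44° ≈ 2.1282.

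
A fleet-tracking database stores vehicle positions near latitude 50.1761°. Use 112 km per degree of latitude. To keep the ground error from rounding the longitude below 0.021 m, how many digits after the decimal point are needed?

7

At 50.1761° one degree of longitude covers 112000 × cos 50.1761° ≈ 112000 × 0.6404 ≈ 71728.2 m.
With N decimal places the half-ulp bound is 0.5·10⁻ᴺ°, or 0.5·10⁻ᴺ × 71728.2 m on the ground.
Setting 35864.1 × 10⁻ᴺ ≤ 0.021 gives 10ᴺ ≥ 1.708e+06, i.e. N ≥ 6.23.
N = 6 would give 0.0359 m (too coarse); N = 7 gives 0.00359 m ≤ 0.021 m.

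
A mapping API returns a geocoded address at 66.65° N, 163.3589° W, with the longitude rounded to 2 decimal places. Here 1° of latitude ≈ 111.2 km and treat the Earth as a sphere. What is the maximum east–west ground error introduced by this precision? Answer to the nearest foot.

723 feet

Rounding to 2 decimal places leaves the longitude within ±0.005° of the true value.
Parallels shrink by cos φ, so at 66.65° a degree of longitude is 111200 × 0.3963 ≈ 44073.8 m.
So at most 0.005° × 44073.8 ≈ 220.369 m east–west.
Converting: 220.369 m × 3.2808 ft/m ≈ 722.99 ft.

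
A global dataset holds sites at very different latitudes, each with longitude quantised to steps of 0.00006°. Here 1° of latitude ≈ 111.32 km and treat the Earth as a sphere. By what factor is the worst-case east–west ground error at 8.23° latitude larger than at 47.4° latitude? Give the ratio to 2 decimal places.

1.46

With a 0.00006° grid the true value lies within half a step, ±0.00006°/2 = ±3e-05°, of the stored one.
Error at 8.23° = 3e-05° × 111320 × cos 8.23° ≈ 3.3396 × 0.9897 = 3.3052 m.
At 47.4°: 3e-05° × 111320 × cos 47.4° = 3e-05 × 111320 × 0.6769 ≈ 2.2605 m.
The ratio reduces to cos 8.23° / cos 47.4° = 0.9897/0.6769 ≈ 1.4622.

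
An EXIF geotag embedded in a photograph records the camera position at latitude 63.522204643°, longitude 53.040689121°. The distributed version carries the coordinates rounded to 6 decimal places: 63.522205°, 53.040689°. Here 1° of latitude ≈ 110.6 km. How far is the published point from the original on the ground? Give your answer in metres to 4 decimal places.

The latitude changed by -0.000000357° and the longitude by +0.000000121°.
N–S: -0.000000357° × 110600 m/° = -0.0394842 m.
East–west at this latitude: 0.000000121° × 110600 × cos 63.5222° ≈ 0.000000121 × 49311.1 = 0.00596664 m.
Distance: √(0.0394842² + 0.00596664²) ≈ 0.0399325 m.

0.0399 metres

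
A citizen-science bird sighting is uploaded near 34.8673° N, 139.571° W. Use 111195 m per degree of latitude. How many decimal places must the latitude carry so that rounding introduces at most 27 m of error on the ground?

One degree of latitude covers 111195 m.
With N decimal places the half-ulp bound is 0.5·10⁻ᴺ°, or 0.5·10⁻ᴺ × 111195 m on the ground.
Need 0.5 × 111195 × 10⁻ᴺ ≤ 27 → 10⁻ᴺ ≤ 4.856e-04, so N ≥ 3.31.
So 4 decimal places suffice (5.56 m); 3 would allow up to 55.6 m.

4 decimal places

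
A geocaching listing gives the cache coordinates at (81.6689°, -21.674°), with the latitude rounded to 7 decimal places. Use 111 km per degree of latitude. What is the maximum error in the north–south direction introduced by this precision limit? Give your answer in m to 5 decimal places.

Rounding to 7 decimal places leaves the latitude within ±5e-08° of the true value.
Along the meridian that is 5e-08° × 111000 m/° = 0.00555 m.

0.00555 m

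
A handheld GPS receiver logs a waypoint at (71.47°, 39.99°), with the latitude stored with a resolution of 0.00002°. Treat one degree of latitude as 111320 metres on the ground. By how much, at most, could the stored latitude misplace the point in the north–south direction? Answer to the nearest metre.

With a 0.00002° grid the true value lies within half a step, ±0.00002°/2 = ±1e-05°, of the stored one.
So the N–S error is at most 1e-05 × 111320 = 1.1132 m.

1 metres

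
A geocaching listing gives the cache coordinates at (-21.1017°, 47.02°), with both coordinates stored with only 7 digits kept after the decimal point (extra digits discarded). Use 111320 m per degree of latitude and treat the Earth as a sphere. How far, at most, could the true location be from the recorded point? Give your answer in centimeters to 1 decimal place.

Truncating at 7 decimal places can drop up to a full unit in the last place, so each coordinate may be off by as much as 1e-07°.
Latitude error → 1e-07 × 111320 = 0.011132 m along the meridian.
Longitude error → 1e-07 × 111320 × cos 21.1017° = 1e-07 × 111320 × 0.9329 ≈ 0.0103855 m.
The two errors are perpendicular, so the maximum displacement is √(0.011132² + 0.0103855²) ≈ 0.0152243 m.
That is 0.0152243 m = 1.5224 cm.

1.5 centimeters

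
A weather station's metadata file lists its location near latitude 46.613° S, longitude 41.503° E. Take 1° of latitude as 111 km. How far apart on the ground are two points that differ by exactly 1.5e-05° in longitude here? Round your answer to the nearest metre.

At 46.613° a degree of longitude is 111000 × cos 46.613° ≈ 76248.4 m, so 1.5e-05° corresponds to 1.14373 m.

1 metres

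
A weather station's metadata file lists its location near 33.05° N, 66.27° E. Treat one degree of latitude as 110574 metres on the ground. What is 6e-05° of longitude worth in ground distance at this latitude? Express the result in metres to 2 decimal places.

At 33.05° a degree of longitude is 110574 × cos 33.05° ≈ 92682.6 m, so 6e-05° corresponds to 5.56095 m.

5.56 metres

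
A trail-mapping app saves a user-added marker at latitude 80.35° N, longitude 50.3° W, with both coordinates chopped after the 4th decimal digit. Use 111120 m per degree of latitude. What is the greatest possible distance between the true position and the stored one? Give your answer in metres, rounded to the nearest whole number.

11 metres

Truncating at 4 decimal places can drop up to a full unit in the last place, so each coordinate may be off by as much as 0.0001°.
North–south component: 0.0001° × 111120 = 11.112 m.
East–west component at 80.35°: 0.0001° × 111120 × cos 80.35° ≈ 0.0001 × 18626.9 ≈ 1.86269 m.
The two errors are perpendicular, so the maximum displacement is √(11.112² + 1.86269²) ≈ 11.267 m.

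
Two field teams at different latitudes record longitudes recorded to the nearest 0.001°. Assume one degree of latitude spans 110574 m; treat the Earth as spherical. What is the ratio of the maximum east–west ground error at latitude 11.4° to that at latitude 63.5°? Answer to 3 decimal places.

2.197

Rounding to 3 decimal places leaves the longitude within ±0.0005° of the true value.
At 11.4°: 0.0005° × 110574 × cos 11.4° = 0.0005 × 110574 × 0.9803 ≈ 54.196 m.
Error at 63.5° = 0.0005° × 110574 × cos 63.5° ≈ 55.287 × 0.4462 = 24.669 m.
The ratio reduces to cos 11.4° / cos 63.5° = 0.9803/0.4462 ≈ 2.1969.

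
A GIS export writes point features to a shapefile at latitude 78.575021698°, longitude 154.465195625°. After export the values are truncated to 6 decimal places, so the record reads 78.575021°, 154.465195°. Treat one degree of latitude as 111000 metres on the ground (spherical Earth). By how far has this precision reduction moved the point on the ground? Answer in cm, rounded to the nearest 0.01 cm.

7.87 cm

Δlat = 78.575021698 − 78.575021 = +0.000000698°; Δlon = 154.465195625 − 154.465195 = +0.000000625°.
N–S: 0.000000698° × 111000 m/° = 0.077478 m.
East–west at this latitude: 0.000000625° × 111000 × cos 78.575° ≈ 0.000000625 × 21987.4 = 0.0137421 m.
Distance: √(0.077478² + 0.0137421²) ≈ 0.0786873 m.
That is 0.0786873 m = 7.8687 cm.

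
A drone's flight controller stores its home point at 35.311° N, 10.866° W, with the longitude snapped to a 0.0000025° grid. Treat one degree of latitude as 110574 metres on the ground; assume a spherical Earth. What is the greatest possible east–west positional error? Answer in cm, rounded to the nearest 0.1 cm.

With a 0.0000025° grid the true value lies within half a step, ±0.0000025°/2 = ±1.25e-06°, of the stored one.
Parallels shrink by cos φ, so at 35.311° a degree of longitude is 110574 × 0.8160 ≈ 90231.3 m.
East–west error: 1.25e-06° × 90231.3 m/° ≈ 0.112789 m.
That is 0.112789 m = 11.279 cm.

11.3 cm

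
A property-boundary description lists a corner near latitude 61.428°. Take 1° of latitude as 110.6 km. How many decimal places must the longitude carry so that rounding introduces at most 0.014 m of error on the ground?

At 61.428° one degree of longitude covers 110600 × cos 61.428° ≈ 110600 × 0.4783 ≈ 52895.9 m.
With N decimal places the half-ulp bound is 0.5·10⁻ᴺ°, or 0.5·10⁻ᴺ × 52895.9 m on the ground.
Setting 26447.9 × 10⁻ᴺ ≤ 0.014 gives 10ᴺ ≥ 1.889e+06, i.e. N ≥ 6.28.
So 7 decimal places suffice (0.00264 m); 6 would allow up to 0.0264 m.

7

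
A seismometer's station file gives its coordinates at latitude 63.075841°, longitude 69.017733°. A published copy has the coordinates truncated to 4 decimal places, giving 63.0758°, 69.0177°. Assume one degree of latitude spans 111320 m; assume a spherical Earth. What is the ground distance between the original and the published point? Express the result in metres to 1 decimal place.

The latitude changed by +0.000041° and the longitude by +0.000033°.
N–S: 0.000041° × 111320 m/° = 4.56412 m.
E–W at 63.0758°: 0.000033° × 111320 × cos 63.0758° = 0.000033 × 111320 × 0.4528 ≈ 1.66343 m.
Hypotenuse of the two orthogonal shifts: √(4.56412² + 1.66343²) = 4.8578 m.

4.9 metres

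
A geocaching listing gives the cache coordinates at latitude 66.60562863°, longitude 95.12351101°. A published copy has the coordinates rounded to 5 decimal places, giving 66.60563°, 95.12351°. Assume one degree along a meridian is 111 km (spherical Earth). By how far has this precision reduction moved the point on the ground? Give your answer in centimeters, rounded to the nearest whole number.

16 centimeters

Δlat = 66.60562863 − 66.60563 = -0.00000137°; Δlon = 95.12351101 − 95.12351 = +0.00000101°.
North–south shift: -0.00000137 × 111000 = -0.15207 m.
East–west at this latitude: 0.00000101° × 111000 × cos 66.6056° ≈ 0.00000101 × 44073.4 = 0.0445141 m.
Hypotenuse of the two orthogonal shifts: √(0.15207² + 0.0445141²) = 0.158451 m.
That is 0.158451 m = 15.845 cm.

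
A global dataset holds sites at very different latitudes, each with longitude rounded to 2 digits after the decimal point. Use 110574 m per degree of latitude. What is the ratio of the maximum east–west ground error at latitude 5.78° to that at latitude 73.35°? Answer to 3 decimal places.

3.472

Rounding to 2 decimal places leaves the longitude within ±0.005° of the true value.
Error at 5.78° = 0.005° × 110574 × cos 5.78° ≈ 552.87 × 0.9949 = 550.06 m.
Error at 73.35° = 0.005° × 110574 × cos 73.35° ≈ 552.87 × 0.2865 = 158.41 m.
The ratio reduces to cos 5.78° / cos 73.35° = 0.9949/0.2865 ≈ 3.4724.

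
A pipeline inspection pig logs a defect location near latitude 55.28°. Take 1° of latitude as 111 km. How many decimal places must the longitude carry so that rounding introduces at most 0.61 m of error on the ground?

At 55.28° one degree of longitude covers 111000 × cos 55.28° ≈ 111000 × 0.5696 ≈ 63221.9 m.
N decimal places → at most half a unit in the last place, 0.5 × 10⁻ᴺ° = 63221.9/2 × 10⁻ᴺ m.
Setting 31610.9 × 10⁻ᴺ ≤ 0.61 gives 10ᴺ ≥ 5.182e+04, i.e. N ≥ 4.71.
At 4 places the error can reach 3.16 m, but 5 places keeps it to 0.316 m.

5 decimal places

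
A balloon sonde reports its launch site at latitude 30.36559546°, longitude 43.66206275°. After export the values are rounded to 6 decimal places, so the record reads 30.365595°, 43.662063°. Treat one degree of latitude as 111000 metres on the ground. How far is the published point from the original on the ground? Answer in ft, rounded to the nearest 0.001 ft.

0.185 ft

Δlat = 30.36559546 − 30.365595 = +0.00000046°; Δlon = 43.66206275 − 43.662063 = -0.00000025°.
North–south shift: 0.00000046 × 111000 = 0.05106 m.
East–west at this latitude: -0.00000025° × 111000 × cos 30.3656° ≈ -0.00000025 × 95772.7 = -0.0239432 m.
Distance: √(0.05106² + 0.0239432²) ≈ 0.056395 m.
Converting: 0.056395 m × 3.2808 ft/m ≈ 0.18502 ft.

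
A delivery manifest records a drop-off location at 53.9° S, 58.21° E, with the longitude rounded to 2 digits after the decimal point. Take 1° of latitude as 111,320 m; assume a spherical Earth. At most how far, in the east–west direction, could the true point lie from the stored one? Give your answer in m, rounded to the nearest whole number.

328 m

Rounding to 2 decimal places leaves the longitude within ±0.005° of the true value.
Parallels shrink by cos φ, so at 53.9° a degree of longitude is 111320 × 0.5892 ≈ 65589.3 m.
So at most 0.005° × 65589.3 ≈ 327.947 m east–west.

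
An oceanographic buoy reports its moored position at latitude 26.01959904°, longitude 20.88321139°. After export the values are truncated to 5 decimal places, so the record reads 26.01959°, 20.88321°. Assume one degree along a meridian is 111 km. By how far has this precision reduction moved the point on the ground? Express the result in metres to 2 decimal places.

Δlat = 26.01959904 − 26.01959 = +0.00000904°; Δlon = 20.88321139 − 20.88321 = +0.00000139°.
North–south shift: 0.00000904 × 111000 = 1.00344 m.
East–west at this latitude: 0.00000139° × 111000 × cos 26.0196° ≈ 0.00000139 × 99749.5 = 0.138652 m.
Hypotenuse of the two orthogonal shifts: √(1.00344² + 0.138652²) = 1.01297 m.

1.01 metres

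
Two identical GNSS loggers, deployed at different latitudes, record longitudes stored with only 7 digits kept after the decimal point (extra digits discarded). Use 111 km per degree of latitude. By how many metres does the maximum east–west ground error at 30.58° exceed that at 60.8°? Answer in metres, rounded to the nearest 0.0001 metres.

Truncating at 7 decimal places can drop up to a full unit in the last place, so the longitude may be off by as much as 1e-07°.
At 30.58°: 1e-07° × 111000 × cos 30.58° = 1e-07 × 111000 × 0.8609 ≈ 0.0095562 m.
At 60.8°: 1e-07° × 111000 × cos 60.8° = 1e-07 × 111000 × 0.4879 ≈ 0.0054152 m.
So the lower-latitude error exceeds the higher by 0.0095562 − 0.0054152 = 0.004141 m.

0.0041 metres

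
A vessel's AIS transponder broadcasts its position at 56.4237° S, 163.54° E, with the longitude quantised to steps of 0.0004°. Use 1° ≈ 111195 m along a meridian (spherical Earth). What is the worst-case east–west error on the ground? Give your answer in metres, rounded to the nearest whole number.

With a 0.0004° grid the true value lies within half a step, ±0.0004°/2 = ±0.0002°, of the stored one.
Parallels shrink by cos φ, so at 56.4237° a degree of longitude is 111195 × 0.5530 ≈ 61496.1 m.
Maximum E–W displacement: 0.0002 × 61496.1 = 12.2992 m.

12 metres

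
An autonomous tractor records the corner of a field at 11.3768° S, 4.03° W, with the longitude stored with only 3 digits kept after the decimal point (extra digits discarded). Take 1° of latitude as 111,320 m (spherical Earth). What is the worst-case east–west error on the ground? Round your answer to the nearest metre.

109 metres

Truncating at 3 decimal places can drop up to a full unit in the last place, so the longitude may be off by as much as 0.001°.
Parallels shrink by cos φ, so at 11.3768° a degree of longitude is 111320 × 0.9804 ≈ 109133 m.
Maximum E–W displacement: 0.001 × 109133 = 109.133 m.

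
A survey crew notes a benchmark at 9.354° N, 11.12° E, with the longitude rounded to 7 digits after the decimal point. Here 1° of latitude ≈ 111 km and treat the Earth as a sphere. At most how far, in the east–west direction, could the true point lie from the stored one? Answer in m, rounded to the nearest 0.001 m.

0.005 m

Rounding to 7 decimal places leaves the longitude within ±5e-08° of the true value.
At latitude 9.354° a degree of longitude spans 111000 m × cos 9.354° = 111000 × 0.9867 ≈ 109524 m.
Maximum E–W displacement: 5e-08 × 109524 = 0.0054762 m.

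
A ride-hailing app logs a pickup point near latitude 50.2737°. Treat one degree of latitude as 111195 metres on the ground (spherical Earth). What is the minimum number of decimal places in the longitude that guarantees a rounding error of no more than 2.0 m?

At 50.2737° one degree of longitude covers 111195 × cos 50.2737° ≈ 111195 × 0.6391 ≈ 71067.1 m.
Rounding to N decimal places gives at most 0.5 × 10⁻ᴺ degrees of error, i.e. 0.5 × 10⁻ᴺ × 71067.1 m.
Setting 35533.5 × 10⁻ᴺ ≤ 2.0 gives 10ᴺ ≥ 1.777e+04, i.e. N ≥ 4.25.
N = 4 would give 3.55 m (too coarse); N = 5 gives 0.355 m ≤ 2.0 m.

5 decimal places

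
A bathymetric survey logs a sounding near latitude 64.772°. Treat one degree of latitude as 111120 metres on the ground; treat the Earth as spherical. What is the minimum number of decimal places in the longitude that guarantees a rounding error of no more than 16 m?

4

At 64.772° one degree of longitude covers 111120 × cos 64.772° ≈ 111120 × 0.4262 ≈ 47361.7 m.
Rounding to N decimal places gives at most 0.5 × 10⁻ᴺ degrees of error, i.e. 0.5 × 10⁻ᴺ × 47361.7 m.
Need 0.5 × 47361.7 × 10⁻ᴺ ≤ 16 → 10⁻ᴺ ≤ 6.757e-04, so N ≥ 3.17.
So 4 decimal places suffice (2.37 m); 3 would allow up to 23.7 m.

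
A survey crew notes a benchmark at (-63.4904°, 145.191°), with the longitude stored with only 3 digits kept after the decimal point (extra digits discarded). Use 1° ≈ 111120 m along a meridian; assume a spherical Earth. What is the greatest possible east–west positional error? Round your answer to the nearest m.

50 m

Truncating at 3 decimal places can drop up to a full unit in the last place, so the longitude may be off by as much as 0.001°.
At latitude 63.4904° a degree of longitude spans 111120 m × cos 63.4904° = 111120 × 0.4463 ≈ 49598.2 m.
East–west error: 0.001° × 49598.2 m/° ≈ 49.5982 m.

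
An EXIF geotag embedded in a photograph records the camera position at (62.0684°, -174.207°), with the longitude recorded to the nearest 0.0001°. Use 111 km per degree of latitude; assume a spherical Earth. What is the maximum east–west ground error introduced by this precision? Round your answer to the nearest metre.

3 metres

Rounding to 4 decimal places leaves the longitude within ±5e-05° of the true value.
At latitude 62.0684° a degree of longitude spans 111000 m × cos 62.0684° = 111000 × 0.4684 ≈ 51994.3 m.
So at most 5e-05° × 51994.3 ≈ 2.59972 m east–west.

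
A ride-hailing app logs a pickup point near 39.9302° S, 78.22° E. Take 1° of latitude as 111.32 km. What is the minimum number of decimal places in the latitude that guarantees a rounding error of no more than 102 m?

One degree of latitude covers 111320 m.
Rounding to N decimal places gives at most 0.5 × 10⁻ᴺ degrees of error, i.e. 0.5 × 10⁻ᴺ × 111320 m.
Need 0.5 × 111320 × 10⁻ᴺ ≤ 102 → 10⁻ᴺ ≤ 1.833e-03, so N ≥ 2.74.
N = 2 would give 557 m (too coarse); N = 3 gives 55.7 m ≤ 102 m.

3 decimal places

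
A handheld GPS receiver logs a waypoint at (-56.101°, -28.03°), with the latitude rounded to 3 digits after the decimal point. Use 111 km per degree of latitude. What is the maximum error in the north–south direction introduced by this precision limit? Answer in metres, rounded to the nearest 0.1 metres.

Rounding to 3 decimal places leaves the latitude within ±0.0005° of the true value.
North–south distance: 0.0005° × 111000 m/° = 55.5 m.

55.5 metres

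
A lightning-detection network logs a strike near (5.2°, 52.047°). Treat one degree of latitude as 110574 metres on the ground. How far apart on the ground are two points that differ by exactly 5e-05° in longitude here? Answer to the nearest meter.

One degree of longitude here spans 110574 × cos 5.2° = 110574 × 0.9959 ≈ 110119 m; 5e-05° of that is 5.50595 m.

6 meters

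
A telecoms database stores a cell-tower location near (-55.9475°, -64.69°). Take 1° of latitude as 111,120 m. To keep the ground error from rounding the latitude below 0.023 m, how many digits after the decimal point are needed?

7 decimal places

One degree of latitude covers 111120 m.
With N decimal places the half-ulp bound is 0.5·10⁻ᴺ°, or 0.5·10⁻ᴺ × 111120 m on the ground.
Setting 55560 × 10⁻ᴺ ≤ 0.023 gives 10ᴺ ≥ 2.416e+06, i.e. N ≥ 6.38.
So 7 decimal places suffice (0.00556 m); 6 would allow up to 0.0556 m.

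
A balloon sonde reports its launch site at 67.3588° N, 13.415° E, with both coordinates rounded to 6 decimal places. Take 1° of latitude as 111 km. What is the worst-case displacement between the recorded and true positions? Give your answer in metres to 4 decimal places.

0.0595 metres

Rounding to 6 decimal places leaves each coordinate within ±5e-07° of the true value.
Latitude error → 5e-07 × 111000 = 0.0555 m along the meridian.
Longitude error → 5e-07 × 111000 × cos 67.3588° = 5e-07 × 111000 × 0.3850 ≈ 0.0213652 m.
Combining orthogonally: (0.0555² + 0.0213652²)^½ ≈ 0.0594704 m.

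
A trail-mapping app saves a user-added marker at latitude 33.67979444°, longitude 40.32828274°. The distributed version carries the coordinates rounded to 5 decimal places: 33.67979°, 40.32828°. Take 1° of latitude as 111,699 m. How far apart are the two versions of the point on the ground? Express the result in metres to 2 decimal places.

0.56 metres

Δlat = 33.67979444 − 33.67979 = +0.00000444°; Δlon = 40.32828274 − 40.32828 = +0.00000274°.
North–south shift: 0.00000444 × 111699 = 0.495944 m.
East–west at this latitude: 0.00000274° × 111699 × cos 33.6798° ≈ 0.00000274 × 92950.3 = 0.254684 m.
Combined displacement = (0.495944² + 0.254684²)^½ ≈ 0.557516 m.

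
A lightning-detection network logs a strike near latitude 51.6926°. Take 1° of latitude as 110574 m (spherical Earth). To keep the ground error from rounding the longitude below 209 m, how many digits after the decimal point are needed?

At 51.6926° one degree of longitude covers 110574 × cos 51.6926° ≈ 110574 × 0.6199 ≈ 68542.7 m.
With N decimal places the half-ulp bound is 0.5·10⁻ᴺ°, or 0.5·10⁻ᴺ × 68542.7 m on the ground.
Need 0.5 × 68542.7 × 10⁻ᴺ ≤ 209 → 10⁻ᴺ ≤ 6.098e-03, so N ≥ 2.21.
N = 2 would give 343 m (too coarse); N = 3 gives 34.3 m ≤ 209 m.

3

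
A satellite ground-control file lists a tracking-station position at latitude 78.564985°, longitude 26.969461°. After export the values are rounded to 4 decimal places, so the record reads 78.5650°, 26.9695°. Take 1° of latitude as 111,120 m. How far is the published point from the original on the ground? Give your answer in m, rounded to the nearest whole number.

2 m

The latitude changed by -0.000015° and the longitude by -0.000039°.
North–south shift: -0.000015 × 111120 = -1.6668 m.
East–west at this latitude: -0.000039° × 111120 × cos 78.565° ≈ -0.000039 × 22030.2 = -0.859179 m.
Distance: √(1.6668² + 0.859179²) ≈ 1.87521 m.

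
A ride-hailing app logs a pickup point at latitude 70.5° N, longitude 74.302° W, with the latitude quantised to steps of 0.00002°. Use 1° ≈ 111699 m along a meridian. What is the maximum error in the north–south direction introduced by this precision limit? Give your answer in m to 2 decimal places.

1.12 m

With a 0.00002° grid the true value lies within half a step, ±0.00002°/2 = ±1e-05°, of the stored one.
North–south distance: 1e-05° × 111699 m/° = 1.11699 m.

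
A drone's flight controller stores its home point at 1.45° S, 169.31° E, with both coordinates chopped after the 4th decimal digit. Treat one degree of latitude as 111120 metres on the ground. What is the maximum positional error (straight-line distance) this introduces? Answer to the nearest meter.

Truncating at 4 decimal places can drop up to a full unit in the last place, so each coordinate may be off by as much as 0.0001°.
North–south component: 0.0001° × 111120 = 11.112 m.
East–west component at 1.45°: 0.0001° × 111120 × cos 1.45° ≈ 0.0001 × 111084 ≈ 11.1084 m.
The two errors are perpendicular, so the maximum displacement is √(11.112² + 11.1084²) ≈ 15.7122 m.

16 meters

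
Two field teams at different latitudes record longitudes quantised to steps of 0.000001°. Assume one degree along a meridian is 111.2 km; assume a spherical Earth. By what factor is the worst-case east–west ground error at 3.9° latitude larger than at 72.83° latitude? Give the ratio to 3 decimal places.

3.380

With a 0.000001° grid the true value lies within half a step, ±0.000001°/2 = ±5e-07°, of the stored one.
At 3.9°: 5e-07° × 111200 × cos 3.9° = 5e-07 × 111200 × 0.9977 ≈ 0.055471 m.
At 72.83°: 5e-07° × 111200 × cos 72.83° = 5e-07 × 111200 × 0.2952 ≈ 0.016414 m.
The ratio reduces to cos 3.9° / cos 72.83° = 0.9977/0.2952 ≈ 3.3796.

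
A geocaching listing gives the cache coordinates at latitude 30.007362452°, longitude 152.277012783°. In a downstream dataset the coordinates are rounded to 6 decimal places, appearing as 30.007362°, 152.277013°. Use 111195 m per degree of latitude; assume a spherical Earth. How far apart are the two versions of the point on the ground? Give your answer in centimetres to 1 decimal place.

5.4 centimetres

The latitude changed by +0.000000452° and the longitude by -0.000000217°.
North–south shift: 0.000000452 × 111195 = 0.0502601 m.
E–W at 30.0074°: -0.000000217° × 111195 × cos 30.0074° = -0.000000217 × 111195 × 0.8660 ≈ -0.0208951 m.
Distance: √(0.0502601² + 0.0208951²) ≈ 0.0544305 m.
That is 0.0544305 m = 5.4431 cm.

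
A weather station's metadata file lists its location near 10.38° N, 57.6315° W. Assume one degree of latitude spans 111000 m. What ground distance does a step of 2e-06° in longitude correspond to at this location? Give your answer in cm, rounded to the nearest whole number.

2e-06° of longitude at 10.38° is 2e-06 × 111000 × cos 10.38° ≈ 2e-06 × 109183 = 0.218367 m.
That is 0.218367 m = 21.837 cm.

22 cm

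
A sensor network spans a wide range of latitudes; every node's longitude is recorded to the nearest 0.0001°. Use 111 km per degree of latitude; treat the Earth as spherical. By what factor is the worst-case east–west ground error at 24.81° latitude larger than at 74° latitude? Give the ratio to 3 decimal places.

Rounding to 4 decimal places leaves the longitude within ±5e-05° of the true value.
Error at 24.81° = 5e-05° × 111000 × cos 24.81° ≈ 5.55 × 0.9077 = 5.0378 m.
At 74°: 5e-05° × 111000 × cos 74° = 5e-05 × 111000 × 0.2756 ≈ 1.5298 m.
Ratio: 5.0378 / 1.5298 = cos 24.81° / cos 74° ≈ 3.2931.

3.293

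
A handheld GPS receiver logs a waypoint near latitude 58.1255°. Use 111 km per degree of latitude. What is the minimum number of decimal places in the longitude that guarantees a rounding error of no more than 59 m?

3 decimal places

At 58.1255° one degree of longitude covers 111000 × cos 58.1255° ≈ 111000 × 0.5281 ≈ 58614.7 m.
N decimal places → at most half a unit in the last place, 0.5 × 10⁻ᴺ° = 58614.7/2 × 10⁻ᴺ m.
Need 0.5 × 58614.7 × 10⁻ᴺ ≤ 59 → 10⁻ᴺ ≤ 2.013e-03, so N ≥ 2.70.
So 3 decimal places suffice (29.3 m); 2 would allow up to 293 m.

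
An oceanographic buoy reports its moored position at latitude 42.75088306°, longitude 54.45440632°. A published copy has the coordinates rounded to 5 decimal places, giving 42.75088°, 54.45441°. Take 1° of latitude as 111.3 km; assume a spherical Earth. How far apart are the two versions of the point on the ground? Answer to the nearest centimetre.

45 centimetres

The latitude changed by +0.00000306° and the longitude by -0.00000368°.
N–S: 0.00000306° × 111300 m/° = 0.340578 m.
East–west at this latitude: -0.00000368° × 111300 × cos 42.7509° ≈ -0.00000368 × 81728.9 = -0.300762 m.
Hypotenuse of the two orthogonal shifts: √(0.340578² + 0.300762²) = 0.454369 m.
That is 0.454369 m = 45.437 cm.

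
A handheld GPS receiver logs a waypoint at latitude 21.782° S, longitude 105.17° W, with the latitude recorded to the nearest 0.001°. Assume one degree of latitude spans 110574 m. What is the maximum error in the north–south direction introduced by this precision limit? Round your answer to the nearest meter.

55 meters

Rounding to 3 decimal places leaves the latitude within ±0.0005° of the true value.
North–south distance: 0.0005° × 110574 m/° = 55.287 m.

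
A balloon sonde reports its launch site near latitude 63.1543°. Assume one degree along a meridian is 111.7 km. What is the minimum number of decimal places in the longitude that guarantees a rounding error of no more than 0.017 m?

7 decimal places

At 63.1543° one degree of longitude covers 111700 × cos 63.1543° ≈ 111700 × 0.4516 ≈ 50442.5 m.
With N decimal places the half-ulp bound is 0.5·10⁻ᴺ°, or 0.5·10⁻ᴺ × 50442.5 m on the ground.
Setting 25221.3 × 10⁻ᴺ ≤ 0.017 gives 10ᴺ ≥ 1.484e+06, i.e. N ≥ 6.17.
At 6 places the error can reach 0.0252 m, but 7 places keeps it to 0.00252 m.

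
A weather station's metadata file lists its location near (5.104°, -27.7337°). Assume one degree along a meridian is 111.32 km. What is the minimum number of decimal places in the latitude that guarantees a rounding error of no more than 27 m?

One degree of latitude covers 111320 m.
N decimal places → at most half a unit in the last place, 0.5 × 10⁻ᴺ° = 111320/2 × 10⁻ᴺ m.
Setting 55660 × 10⁻ᴺ ≤ 27 gives 10ᴺ ≥ 2061, i.e. N ≥ 3.31.
At 3 places the error can reach 55.7 m, but 4 places keeps it to 5.57 m.

4 decimal places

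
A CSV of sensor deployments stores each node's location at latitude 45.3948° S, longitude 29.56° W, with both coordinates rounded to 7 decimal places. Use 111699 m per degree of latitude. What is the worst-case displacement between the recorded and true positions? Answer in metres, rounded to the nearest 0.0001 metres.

Rounding to 7 decimal places leaves each coordinate within ±5e-08° of the true value.
Latitude error → 5e-08 × 111699 = 0.00558495 m along the meridian.
E–W at 45.3948°: 5e-08° × 111699 × cos 45.3948° = 5e-08 × 111699 × 0.7022 ≈ 0.00392185 m.
Worst case both components are at the extreme and orthogonal: √(0.00558495² + 0.00392185²) ≈ 0.00682441 m.

0.0068 metres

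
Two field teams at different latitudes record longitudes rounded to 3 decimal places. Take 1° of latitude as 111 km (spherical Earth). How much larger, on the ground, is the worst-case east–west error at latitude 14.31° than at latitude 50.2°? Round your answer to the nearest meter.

18 meters

Rounding to 3 decimal places leaves the longitude within ±0.0005° of the true value.
At 14.31°: 0.0005° × 111000 × cos 14.31° = 0.0005 × 111000 × 0.9690 ≈ 53.778 m.
At 50.2°: 0.0005° × 111000 × cos 50.2° = 0.0005 × 111000 × 0.6401 ≈ 35.526 m.
So the lower-latitude error exceeds the higher by 53.778 − 35.526 = 18.252 m.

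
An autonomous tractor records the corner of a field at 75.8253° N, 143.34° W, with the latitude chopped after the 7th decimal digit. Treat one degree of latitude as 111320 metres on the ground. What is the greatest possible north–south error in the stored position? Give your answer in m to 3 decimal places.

0.011 m

Truncating at 7 decimal places can drop up to a full unit in the last place, so the latitude may be off by as much as 1e-07°.
So the N–S error is at most 1e-07 × 111320 = 0.011132 m.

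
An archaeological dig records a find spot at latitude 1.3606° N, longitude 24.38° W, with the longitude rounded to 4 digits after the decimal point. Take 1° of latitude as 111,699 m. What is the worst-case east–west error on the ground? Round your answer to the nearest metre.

6 metres

Rounding to 4 decimal places leaves the longitude within ±5e-05° of the true value.
At latitude 1.3606° a degree of longitude spans 111699 m × cos 1.3606° = 111699 × 0.9997 ≈ 111668 m.
Maximum E–W displacement: 5e-05 × 111668 = 5.58338 m.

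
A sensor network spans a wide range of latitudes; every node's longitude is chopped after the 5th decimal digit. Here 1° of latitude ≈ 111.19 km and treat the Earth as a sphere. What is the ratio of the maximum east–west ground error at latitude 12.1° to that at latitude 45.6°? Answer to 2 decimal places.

Truncating at 5 decimal places can drop up to a full unit in the last place, so the longitude may be off by as much as 1e-05°.
Error at 12.1° = 1e-05° × 111190 × cos 12.1° ≈ 1.1119 × 0.9778 = 1.0872 m.
Error at 45.6° = 1e-05° × 111190 × cos 45.6° ≈ 1.1119 × 0.6997 = 0.77796 m.
The ratio reduces to cos 12.1° / cos 45.6° = 0.9778/0.6997 ≈ 1.3975.

1.40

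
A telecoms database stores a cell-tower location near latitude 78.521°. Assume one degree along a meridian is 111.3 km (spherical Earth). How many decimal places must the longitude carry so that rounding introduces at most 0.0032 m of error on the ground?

At 78.521° one degree of longitude covers 111300 × cos 78.521° ≈ 111300 × 0.1990 ≈ 22149.7 m.
With N decimal places the half-ulp bound is 0.5·10⁻ᴺ°, or 0.5·10⁻ᴺ × 22149.7 m on the ground.
Setting 11074.8 × 10⁻ᴺ ≤ 0.0032 gives 10ᴺ ≥ 3.461e+06, i.e. N ≥ 6.54.
At 6 places the error can reach 0.0111 m, but 7 places keeps it to 0.00111 m.

7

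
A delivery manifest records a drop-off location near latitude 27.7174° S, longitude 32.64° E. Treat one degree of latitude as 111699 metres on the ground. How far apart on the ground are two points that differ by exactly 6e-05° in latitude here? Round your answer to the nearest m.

7 m

Along a meridian 6e-05° is 6e-05 × 111699 = 6.70194 m.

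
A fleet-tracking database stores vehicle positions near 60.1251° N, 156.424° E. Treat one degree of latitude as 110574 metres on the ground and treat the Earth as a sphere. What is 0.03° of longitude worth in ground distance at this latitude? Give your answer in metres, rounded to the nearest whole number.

0.03° of longitude at 60.1251° is 0.03 × 110574 × cos 60.1251° ≈ 0.03 × 55077.8 = 1652.33 m.

1652 metres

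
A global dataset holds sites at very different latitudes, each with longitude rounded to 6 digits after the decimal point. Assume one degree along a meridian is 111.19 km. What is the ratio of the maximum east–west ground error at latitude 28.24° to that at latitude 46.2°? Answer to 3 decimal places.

Rounding to 6 decimal places leaves the longitude within ±5e-07° of the true value.
At 28.24°: 5e-07° × 111190 × cos 28.24° = 5e-07 × 111190 × 0.8810 ≈ 0.048978 m.
Error at 46.2° = 5e-07° × 111190 × cos 46.2° ≈ 0.055595 × 0.6921 = 0.03848 m.
The ratio reduces to cos 28.24° / cos 46.2° = 0.8810/0.6921 ≈ 1.2728.

1.273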